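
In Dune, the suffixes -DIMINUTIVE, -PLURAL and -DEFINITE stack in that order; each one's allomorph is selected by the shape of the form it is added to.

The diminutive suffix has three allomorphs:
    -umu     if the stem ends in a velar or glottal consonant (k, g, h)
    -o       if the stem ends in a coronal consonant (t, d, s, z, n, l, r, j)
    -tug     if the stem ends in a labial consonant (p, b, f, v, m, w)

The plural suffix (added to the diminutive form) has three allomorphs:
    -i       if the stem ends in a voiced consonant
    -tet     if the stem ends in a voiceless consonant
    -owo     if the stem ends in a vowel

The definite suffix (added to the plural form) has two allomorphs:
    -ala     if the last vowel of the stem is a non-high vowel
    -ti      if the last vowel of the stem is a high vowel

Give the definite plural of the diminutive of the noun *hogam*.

hogamtugiti

The final consonant of *hogam* is /m/, which is labial, so the diminutive suffix is -tug, giving *hogamtug*.
The final sound of the diminutive form *hogamtug* is /g/, which is a voiced consonant, so the plural suffix is -i, giving *hogamtugi*.
The last vowel of the plural form *hogamtugi* is /i/, which is a high vowel, so the definite suffix is -ti, giving *hogamtugiti*.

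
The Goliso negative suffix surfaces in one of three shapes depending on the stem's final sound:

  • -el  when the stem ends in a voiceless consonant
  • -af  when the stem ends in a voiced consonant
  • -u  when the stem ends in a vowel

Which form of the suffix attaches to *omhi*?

-u

Since the final sound of *omhi* is /i/ (a vowel), it takes -u.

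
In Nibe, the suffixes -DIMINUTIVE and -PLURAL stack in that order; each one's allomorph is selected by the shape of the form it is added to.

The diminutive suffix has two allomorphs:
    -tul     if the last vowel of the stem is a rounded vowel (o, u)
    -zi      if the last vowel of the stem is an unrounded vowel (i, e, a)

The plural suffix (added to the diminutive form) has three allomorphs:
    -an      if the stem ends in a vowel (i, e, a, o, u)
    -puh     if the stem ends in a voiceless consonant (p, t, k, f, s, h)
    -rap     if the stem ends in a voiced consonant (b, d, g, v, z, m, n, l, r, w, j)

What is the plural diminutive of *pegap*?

The last vowel of *pegap* is /a/, which is an unrounded vowel, so the diminutive suffix is -zi, giving *pegapzi*.
The diminutive form *pegapzi* — final sound /i/ (a vowel) → -an → *pegapzian*.

pegapzian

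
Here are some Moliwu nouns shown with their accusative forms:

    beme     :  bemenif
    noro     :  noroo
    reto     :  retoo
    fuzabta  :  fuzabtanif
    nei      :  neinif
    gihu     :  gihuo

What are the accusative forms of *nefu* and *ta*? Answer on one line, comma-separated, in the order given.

Looking at the last vowel of each stem: -o when the last vowel of the stem is a rounded vowel (*noro*, *reto*, *gihu*); -nif when the last vowel of the stem is an unrounded vowel (*beme*, *fuzabta*, *nei*).
*nefu* — last vowel /u/ (a rounded vowel) → -o → *nefuo*.
The last vowel of *ta* is /a/, which is an unrounded vowel, so the suffix is -nif, giving *tanif*.

nefuo, tanif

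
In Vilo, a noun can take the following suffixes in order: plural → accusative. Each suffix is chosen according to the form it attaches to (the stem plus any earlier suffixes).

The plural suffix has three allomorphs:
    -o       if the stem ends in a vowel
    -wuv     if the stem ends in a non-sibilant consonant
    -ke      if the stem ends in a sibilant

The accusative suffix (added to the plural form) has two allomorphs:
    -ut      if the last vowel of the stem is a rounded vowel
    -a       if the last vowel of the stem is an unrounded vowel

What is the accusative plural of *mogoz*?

mogozkea

The final sound of *mogoz* is /z/, which is a sibilant, so the plural suffix is -ke, giving *mogozke*.
The plural form *mogozke* — last vowel /e/ (an unrounded vowel) → -a → *mogozkea*.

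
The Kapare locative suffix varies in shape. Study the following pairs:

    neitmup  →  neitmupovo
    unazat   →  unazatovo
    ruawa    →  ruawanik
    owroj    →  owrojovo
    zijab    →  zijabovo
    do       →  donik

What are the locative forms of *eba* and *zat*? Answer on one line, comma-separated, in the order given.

The pattern is consonant vs. vowel: -ovo when the stem ends in a consonant (*neitmup*, *unazat*, *owroj*, *zijab*); -nik when the stem ends in a vowel (*ruawa*, *do*).
*eba* — final sound /a/ (a vowel) → -nik → *ebanik*.
*zat* — final sound /t/ (a consonant) → -ovo → *zatovo*.

ebanik, zatovo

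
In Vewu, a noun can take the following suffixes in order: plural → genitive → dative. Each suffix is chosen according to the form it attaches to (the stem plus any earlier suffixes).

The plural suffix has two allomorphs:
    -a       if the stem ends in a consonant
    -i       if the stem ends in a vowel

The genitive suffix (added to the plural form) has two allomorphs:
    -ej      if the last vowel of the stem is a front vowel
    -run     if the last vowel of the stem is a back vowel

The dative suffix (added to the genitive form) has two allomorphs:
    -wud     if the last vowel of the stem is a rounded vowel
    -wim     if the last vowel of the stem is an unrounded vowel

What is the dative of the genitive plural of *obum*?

*obum*: final sound = /m/, a consonant → -a → *obuma*.
The plural form *obuma* — last vowel /a/ (a back vowel) → -run → *obumarun*.
The genitive form *obumarun* — last vowel /u/ (a rounded vowel) → -wud → *obumarunwud*.

obumarunwud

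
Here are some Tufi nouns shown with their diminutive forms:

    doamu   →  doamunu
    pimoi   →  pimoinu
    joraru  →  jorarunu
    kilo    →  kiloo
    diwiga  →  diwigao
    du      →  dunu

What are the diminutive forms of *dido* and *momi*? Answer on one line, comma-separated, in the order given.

didoo, mominu

The alternation tracks the last vowel of the stem — -nu when the last vowel of the stem is a high vowel (*doamu*, *pimoi*, *joraru*, *du*); -o when the last vowel of the stem is a non-high vowel (*kilo*, *diwiga*).
Since the last vowel of *dido* is /o/ (a non-high vowel), it takes -o, giving *didoo*.
The last vowel of *momi* is /i/, which is a high vowel, so the suffix is -nu, giving *mominu*.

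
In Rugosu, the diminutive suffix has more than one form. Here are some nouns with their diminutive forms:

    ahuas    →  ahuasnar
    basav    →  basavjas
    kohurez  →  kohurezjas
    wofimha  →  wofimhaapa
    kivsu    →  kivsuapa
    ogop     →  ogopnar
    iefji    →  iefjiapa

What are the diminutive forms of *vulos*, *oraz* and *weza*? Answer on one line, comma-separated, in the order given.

vulosnar, orazjas, wezaapa

Looking at the final sound of each stem: -nar when the stem ends in a voiceless consonant (*ahuas*, *ogop*); -jas when the stem ends in a voiced consonant (*basav*, *kohurez*); -apa when the stem ends in a vowel (*wofimha*, *kivsu*, *iefji*).
*vulos* — final sound /s/ (a voiceless consonant) → -nar → *vulosnar*.
The final sound of *oraz* is /z/, which is a voiced consonant, so the suffix is -jas, giving *orazjas*.
Since the final sound of *weza* is /a/ (a vowel), it takes -apa, giving *wezaapa*.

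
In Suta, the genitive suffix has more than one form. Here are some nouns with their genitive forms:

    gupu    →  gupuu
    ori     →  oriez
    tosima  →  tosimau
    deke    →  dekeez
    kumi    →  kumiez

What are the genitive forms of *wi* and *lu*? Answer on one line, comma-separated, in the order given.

Looking at the last vowel of each stem: -ez when the last vowel of the stem is a front vowel (*ori*, *deke*, *kumi*); -u when the last vowel of the stem is a back vowel (*gupu*, *tosima*).
*wi* — last vowel /i/ (a front vowel) → -ez → *wiez*.
The last vowel of *lu* is /u/, which is a back vowel, so the suffix is -u, giving *luu*.

wiez, luu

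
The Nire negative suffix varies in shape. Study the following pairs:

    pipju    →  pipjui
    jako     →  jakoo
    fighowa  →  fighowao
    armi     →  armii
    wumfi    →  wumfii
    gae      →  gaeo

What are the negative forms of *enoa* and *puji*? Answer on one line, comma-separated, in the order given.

enoao, pujii

The alternation tracks the last vowel of the stem — -i when the last vowel of the stem is a high vowel (*pipju*, *armi*, *wumfi*); -o when the last vowel of the stem is a non-high vowel (*jako*, *fighowa*, *gae*).
Since the last vowel of *enoa* is /a/ (a non-high vowel), it takes -o, giving *enoao*.
*puji* — last vowel /i/ (a high vowel) → -i → *pujii*.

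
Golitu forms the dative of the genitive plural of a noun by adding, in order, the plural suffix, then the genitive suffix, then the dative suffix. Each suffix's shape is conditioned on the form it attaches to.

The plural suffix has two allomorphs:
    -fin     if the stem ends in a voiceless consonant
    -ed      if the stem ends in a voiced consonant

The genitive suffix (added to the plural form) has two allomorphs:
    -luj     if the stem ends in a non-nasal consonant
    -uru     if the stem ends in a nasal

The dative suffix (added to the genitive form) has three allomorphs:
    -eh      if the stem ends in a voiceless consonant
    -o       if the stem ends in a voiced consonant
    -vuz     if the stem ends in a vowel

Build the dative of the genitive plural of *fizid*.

fizidedlujo

Since the final consonant of *fizid* is /d/ (voiced), it takes -ed, giving *fizided*.
The final consonant of the plural form *fizided* is /d/, which is non-nasal, so the genitive suffix is -luj, giving *fizidedluj*.
The final sound of the genitive form *fizidedluj* is /j/, which is a voiced consonant, so the dative suffix is -o, giving *fizidedlujo*.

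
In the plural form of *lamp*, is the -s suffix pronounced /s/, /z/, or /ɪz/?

The stem *lamp* ends in a voiceless non-sibilant consonant.
The plural suffix surfaces as /ɪz/ after sibilants, /s/ after other voiceless consonants, and /z/ after other voiced sounds.
So the plural -s on *lamp* is pronounced /s/.

/s/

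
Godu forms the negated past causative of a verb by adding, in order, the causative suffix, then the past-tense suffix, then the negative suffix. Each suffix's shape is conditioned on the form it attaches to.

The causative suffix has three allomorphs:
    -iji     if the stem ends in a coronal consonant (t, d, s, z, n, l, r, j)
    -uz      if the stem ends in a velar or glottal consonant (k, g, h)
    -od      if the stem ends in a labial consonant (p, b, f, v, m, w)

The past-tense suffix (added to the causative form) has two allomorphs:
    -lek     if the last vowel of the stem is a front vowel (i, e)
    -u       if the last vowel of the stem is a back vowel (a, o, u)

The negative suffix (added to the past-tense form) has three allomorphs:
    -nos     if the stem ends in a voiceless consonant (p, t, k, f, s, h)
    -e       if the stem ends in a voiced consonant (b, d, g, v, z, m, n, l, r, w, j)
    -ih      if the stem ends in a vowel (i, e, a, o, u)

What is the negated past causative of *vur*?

The final consonant of *vur* is /r/, which is coronal, so the causative suffix is -iji, giving *vuriji*.
The causative form *vuriji*: last vowel = /i/, a front vowel → -lek → *vurijilek*.
Since the final sound of the past-tense form *vurijilek* is /k/ (a voiceless consonant), it takes -nos, giving *vurijileknos*.

vurijileknos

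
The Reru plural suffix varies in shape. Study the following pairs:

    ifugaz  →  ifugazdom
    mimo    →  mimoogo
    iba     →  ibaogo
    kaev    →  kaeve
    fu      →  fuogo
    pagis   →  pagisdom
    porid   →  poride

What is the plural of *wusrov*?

wusrove

The alternation tracks the final sound of the stem — -dom when the stem ends in a sibilant (*ifugaz*, *pagis*); -e when the stem ends in a non-sibilant consonant (*kaev*, *porid*); -ogo when the stem ends in a vowel (*mimo*, *iba*, *fu*).
*wusrov*: final sound = /v/, a non-sibilant consonant → -e → *wusrove*.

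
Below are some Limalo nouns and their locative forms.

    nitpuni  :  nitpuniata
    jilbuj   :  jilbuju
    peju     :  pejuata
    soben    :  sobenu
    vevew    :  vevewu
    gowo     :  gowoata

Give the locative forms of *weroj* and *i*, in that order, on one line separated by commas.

weroju, iata

The suffix is conditioned by the final sound: -u when the stem ends in a consonant (*jilbuj*, *soben*, *vevew*); -ata when the stem ends in a vowel (*nitpuni*, *peju*, *gowo*).
The final sound of *weroj* is /j/, which is a consonant, so the suffix is -u, giving *weroju*.
*i*: final sound = /i/, a vowel → -ata → *iata*.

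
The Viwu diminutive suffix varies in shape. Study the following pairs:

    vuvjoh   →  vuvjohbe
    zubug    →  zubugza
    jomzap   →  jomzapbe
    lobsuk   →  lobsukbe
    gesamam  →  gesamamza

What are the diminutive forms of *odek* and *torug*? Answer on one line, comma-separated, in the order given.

odekbe, torugza

The suffix is conditioned by the final consonant: -be when the stem ends in a voiceless consonant (*vuvjoh*, *jomzap*, *lobsuk*); -za when the stem ends in a voiced consonant (*zubug*, *gesamam*).
*odek*: final consonant = /k/, voiceless → -be → *odekbe*.
Since the final consonant of *torug* is /g/ (voiced), it takes -za, giving *torugza*.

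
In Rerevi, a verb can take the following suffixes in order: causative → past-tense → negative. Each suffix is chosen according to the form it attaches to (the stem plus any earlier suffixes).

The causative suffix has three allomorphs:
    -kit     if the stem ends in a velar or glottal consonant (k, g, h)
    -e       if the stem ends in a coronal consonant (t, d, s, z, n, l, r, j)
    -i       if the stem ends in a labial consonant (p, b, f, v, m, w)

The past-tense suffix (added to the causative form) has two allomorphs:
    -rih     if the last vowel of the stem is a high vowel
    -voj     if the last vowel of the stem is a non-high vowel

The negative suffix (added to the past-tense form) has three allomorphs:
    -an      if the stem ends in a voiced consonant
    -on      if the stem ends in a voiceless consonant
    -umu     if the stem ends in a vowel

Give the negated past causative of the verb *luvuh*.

luvuhkitrihon

*luvuh* — final consonant /h/ (velar/glottal) → -kit → *luvuhkit*.
The causative form *luvuhkit*: last vowel = /i/, a high vowel → -rih → *luvuhkitrih*.
The past-tense form *luvuhkitrih*: final sound = /h/, a voiceless consonant → -on → *luvuhkitrihon*.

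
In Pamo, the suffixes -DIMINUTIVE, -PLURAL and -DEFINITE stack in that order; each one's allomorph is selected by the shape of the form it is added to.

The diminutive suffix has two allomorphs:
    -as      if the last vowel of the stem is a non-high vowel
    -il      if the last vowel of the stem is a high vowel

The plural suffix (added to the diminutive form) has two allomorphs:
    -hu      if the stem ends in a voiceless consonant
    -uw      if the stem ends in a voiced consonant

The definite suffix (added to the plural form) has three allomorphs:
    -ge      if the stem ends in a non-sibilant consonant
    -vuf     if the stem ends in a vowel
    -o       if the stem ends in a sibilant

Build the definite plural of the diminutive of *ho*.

*ho* — last vowel /o/ (a non-high vowel) → -as → *hoas*.
The diminutive form *hoas*: final consonant = /s/, voiceless → -hu → *hoashu*.
The final sound of the plural form *hoashu* is /u/, which is a vowel, so the definite suffix is -vuf, giving *hoashuvuf*.

hoashuvuf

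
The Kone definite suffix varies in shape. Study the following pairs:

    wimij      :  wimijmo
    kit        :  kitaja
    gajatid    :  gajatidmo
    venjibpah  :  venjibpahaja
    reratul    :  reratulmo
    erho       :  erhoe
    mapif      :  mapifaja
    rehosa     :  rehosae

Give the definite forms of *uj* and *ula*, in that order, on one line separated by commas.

The alternation tracks the final sound of the stem — -aja when the stem ends in a voiceless consonant (*kit*, *venjibpah*, *mapif*); -mo when the stem ends in a voiced consonant (*wimij*, *gajatid*, *reratul*); -e when the stem ends in a vowel (*erho*, *rehosa*).
*uj*: final sound = /j/, a voiced consonant → -mo → *ujmo*.
*ula* — final sound /a/ (a vowel) → -e → *ulae*.

ujmo, ulae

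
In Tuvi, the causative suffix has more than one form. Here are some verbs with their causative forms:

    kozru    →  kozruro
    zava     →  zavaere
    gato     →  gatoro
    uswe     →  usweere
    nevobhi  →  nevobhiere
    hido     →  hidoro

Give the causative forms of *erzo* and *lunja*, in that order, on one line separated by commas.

erzoro, lunjaere

The suffix is conditioned by the last vowel: -ro when the last vowel of the stem is a rounded vowel (*kozru*, *gato*, *hido*); -ere when the last vowel of the stem is an unrounded vowel (*zava*, *uswe*, *nevobhi*).
Since the last vowel of *erzo* is /o/ (a rounded vowel), it takes -ro, giving *erzoro*.
The last vowel of *lunja* is /a/, which is an unrounded vowel, so the suffix is -ere, giving *lunjaere*.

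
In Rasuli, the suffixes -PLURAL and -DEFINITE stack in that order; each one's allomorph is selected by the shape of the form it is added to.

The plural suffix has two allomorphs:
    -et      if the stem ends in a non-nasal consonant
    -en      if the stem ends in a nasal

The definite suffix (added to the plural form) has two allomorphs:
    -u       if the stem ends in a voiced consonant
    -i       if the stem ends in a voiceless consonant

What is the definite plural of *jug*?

The final consonant of *jug* is /g/, which is non-nasal, so the plural suffix is -et, giving *juget*.
The final consonant of the plural form *juget* is /t/, which is voiceless, so the definite suffix is -i, giving *jugeti*.

jugeti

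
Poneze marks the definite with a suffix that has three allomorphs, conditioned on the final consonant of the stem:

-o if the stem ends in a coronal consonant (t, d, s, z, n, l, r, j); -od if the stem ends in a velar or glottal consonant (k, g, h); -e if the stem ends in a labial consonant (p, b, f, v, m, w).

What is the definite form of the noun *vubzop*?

vubzope

*vubzop*: final consonant = /p/, labial → -e → *vubzope*.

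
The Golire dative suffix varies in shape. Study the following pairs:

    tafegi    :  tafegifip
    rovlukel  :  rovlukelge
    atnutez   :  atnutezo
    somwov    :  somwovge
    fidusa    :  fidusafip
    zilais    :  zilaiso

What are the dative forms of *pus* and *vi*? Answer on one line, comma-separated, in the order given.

The alternation tracks the final sound of the stem — -o when the stem ends in a sibilant (*atnutez*, *zilais*); -ge when the stem ends in a non-sibilant consonant (*rovlukel*, *somwov*); -fip when the stem ends in a vowel (*tafegi*, *fidusa*).
Since the final sound of *pus* is /s/ (a sibilant), it takes -o, giving *puso*.
Since the final sound of *vi* is /i/ (a vowel), it takes -fip, giving *vifip*.

puso, vifip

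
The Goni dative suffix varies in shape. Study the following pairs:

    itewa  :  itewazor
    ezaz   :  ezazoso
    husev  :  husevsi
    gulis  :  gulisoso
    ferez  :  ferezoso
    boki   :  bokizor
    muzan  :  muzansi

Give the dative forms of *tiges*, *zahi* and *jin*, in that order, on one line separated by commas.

tigesoso, zahizor, jinsi

Looking at the final sound of each stem: -oso when the stem ends in a sibilant (*ezaz*, *gulis*, *ferez*); -si when the stem ends in a non-sibilant consonant (*husev*, *muzan*); -zor when the stem ends in a vowel (*itewa*, *boki*).
*tiges*: final sound = /s/, a sibilant → -oso → *tigesoso*.
The final sound of *zahi* is /i/, which is a vowel, so the suffix is -zor, giving *zahizor*.
*jin*: final sound = /n/, a non-sibilant consonant → -si → *jinsi*.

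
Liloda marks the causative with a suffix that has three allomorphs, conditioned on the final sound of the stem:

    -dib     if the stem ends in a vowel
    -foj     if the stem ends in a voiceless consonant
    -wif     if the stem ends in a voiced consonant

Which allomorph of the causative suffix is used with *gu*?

Since the final sound of *gu* is /u/ (a vowel), it takes -dib.

-dib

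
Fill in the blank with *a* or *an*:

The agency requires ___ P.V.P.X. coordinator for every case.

The indefinite article is chosen by the initial *sound* of the following word, not its spelling.
The initialism *P.V.P.X.* is read letter by letter; the first letter, P, is pronounced /piː/, which begins with a consonant sound.
So the article is *a*: The agency requires a P.V.P.X. coordinator for every case.

a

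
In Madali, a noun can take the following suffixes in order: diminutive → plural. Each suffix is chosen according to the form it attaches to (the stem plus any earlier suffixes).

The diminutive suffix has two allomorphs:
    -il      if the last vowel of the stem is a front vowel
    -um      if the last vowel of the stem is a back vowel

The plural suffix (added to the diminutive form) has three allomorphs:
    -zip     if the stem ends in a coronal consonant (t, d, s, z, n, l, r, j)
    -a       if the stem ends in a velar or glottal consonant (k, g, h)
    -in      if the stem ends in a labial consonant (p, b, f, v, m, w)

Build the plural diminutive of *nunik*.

nunikilzip

*nunik* — last vowel /i/ (a front vowel) → -il → *nunikil*.
The final consonant of the diminutive form *nunikil* is /l/, which is coronal, so the plural suffix is -zip, giving *nunikilzip*.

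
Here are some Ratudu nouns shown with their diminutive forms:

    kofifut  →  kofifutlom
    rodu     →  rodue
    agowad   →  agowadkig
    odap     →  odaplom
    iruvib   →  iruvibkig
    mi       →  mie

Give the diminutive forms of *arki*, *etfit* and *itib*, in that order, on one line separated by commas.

arkie, etfitlom, itibkig

Looking at the final sound of each stem: -lom when the stem ends in a voiceless consonant (*kofifut*, *odap*); -kig when the stem ends in a voiced consonant (*agowad*, *iruvib*); -e when the stem ends in a vowel (*rodu*, *mi*).
Since the final sound of *arki* is /i/ (a vowel), it takes -e, giving *arkie*.
*etfit*: final sound = /t/, a voiceless consonant → -lom → *etfitlom*.
The final sound of *itib* is /b/, which is a voiced consonant, so the suffix is -kig, giving *itibkig*.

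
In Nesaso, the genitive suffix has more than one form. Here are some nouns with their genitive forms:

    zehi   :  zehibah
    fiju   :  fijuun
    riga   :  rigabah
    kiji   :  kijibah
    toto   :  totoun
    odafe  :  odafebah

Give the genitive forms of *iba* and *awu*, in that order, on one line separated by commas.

ibabah, awuun

The suffix is conditioned by the last vowel: -un when the last vowel of the stem is a rounded vowel (*fiju*, *toto*); -bah when the last vowel of the stem is an unrounded vowel (*zehi*, *riga*, *kiji*, *odafe*).
*iba* — last vowel /a/ (an unrounded vowel) → -bah → *ibabah*.
Since the last vowel of *awu* is /u/ (a rounded vowel), it takes -un, giving *awuun*.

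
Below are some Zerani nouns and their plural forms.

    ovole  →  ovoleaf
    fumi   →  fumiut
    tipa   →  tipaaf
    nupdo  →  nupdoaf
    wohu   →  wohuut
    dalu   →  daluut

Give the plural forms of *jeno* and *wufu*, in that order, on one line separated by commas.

jenoaf, wufuut

Looking at the last vowel of each stem: -ut when the last vowel of the stem is a high vowel (*fumi*, *wohu*, *dalu*); -af when the last vowel of the stem is a non-high vowel (*ovole*, *tipa*, *nupdo*).
*jeno* — last vowel /o/ (a non-high vowel) → -af → *jenoaf*.
Since the last vowel of *wufu* is /u/ (a high vowel), it takes -ut, giving *wufuut*.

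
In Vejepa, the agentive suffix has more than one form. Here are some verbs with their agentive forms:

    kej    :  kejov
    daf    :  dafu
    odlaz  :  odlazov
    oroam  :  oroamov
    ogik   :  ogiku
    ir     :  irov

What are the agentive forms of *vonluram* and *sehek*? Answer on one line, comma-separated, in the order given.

The pattern is voicing of the final consonant: -u when the stem ends in a voiceless consonant (*daf*, *ogik*); -ov when the stem ends in a voiced consonant (*kej*, *odlaz*, *oroam*, *ir*).
*vonluram* — final consonant /m/ (voiced) → -ov → *vonluramov*.
*sehek* — final consonant /k/ (voiceless) → -u → *seheku*.

vonluramov, seheku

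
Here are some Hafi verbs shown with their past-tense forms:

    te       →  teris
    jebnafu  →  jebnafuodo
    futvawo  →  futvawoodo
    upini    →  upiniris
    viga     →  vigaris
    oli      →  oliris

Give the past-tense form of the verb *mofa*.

mofaris

The alternation tracks the last vowel of the stem — -odo when the last vowel of the stem is a rounded vowel (*jebnafu*, *futvawo*); -ris when the last vowel of the stem is an unrounded vowel (*te*, *upini*, *viga*, *oli*).
*mofa* — last vowel /a/ (an unrounded vowel) → -ris → *mofaris*.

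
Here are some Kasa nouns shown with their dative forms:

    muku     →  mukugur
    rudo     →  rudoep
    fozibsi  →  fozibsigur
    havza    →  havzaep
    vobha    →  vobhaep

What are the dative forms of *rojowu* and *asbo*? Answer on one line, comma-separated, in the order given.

rojowugur, asboep

Looking at the last vowel of each stem: -gur when the last vowel of the stem is a high vowel (*muku*, *fozibsi*); -ep when the last vowel of the stem is a non-high vowel (*rudo*, *havza*, *vobha*).
*rojowu*: last vowel = /u/, a high vowel → -gur → *rojowugur*.
Since the last vowel of *asbo* is /o/ (a non-high vowel), it takes -ep, giving *asboep*.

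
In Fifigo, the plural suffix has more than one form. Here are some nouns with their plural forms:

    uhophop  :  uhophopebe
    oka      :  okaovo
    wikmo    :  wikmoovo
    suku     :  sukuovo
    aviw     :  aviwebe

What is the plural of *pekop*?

The pattern is consonant vs. vowel: -ebe when the stem ends in a consonant (*uhophop*, *aviw*); -ovo when the stem ends in a vowel (*oka*, *wikmo*, *suku*).
Since the final sound of *pekop* is /p/ (a consonant), it takes -ebe, giving *pekopebe*.

pekopebe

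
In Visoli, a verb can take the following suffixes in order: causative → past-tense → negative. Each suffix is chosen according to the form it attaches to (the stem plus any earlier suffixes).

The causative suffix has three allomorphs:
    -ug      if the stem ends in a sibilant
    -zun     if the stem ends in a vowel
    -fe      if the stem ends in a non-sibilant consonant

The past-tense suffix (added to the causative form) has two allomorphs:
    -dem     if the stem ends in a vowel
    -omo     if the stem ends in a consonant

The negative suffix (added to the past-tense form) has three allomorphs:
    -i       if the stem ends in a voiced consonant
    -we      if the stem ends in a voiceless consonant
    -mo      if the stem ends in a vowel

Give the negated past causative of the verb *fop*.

fopfedemi

The final sound of *fop* is /p/, which is a non-sibilant consonant, so the causative suffix is -fe, giving *fopfe*.
The causative form *fopfe* — final sound /e/ (a vowel) → -dem → *fopfedem*.
The final sound of the past-tense form *fopfedem* is /m/, which is a voiced consonant, so the negative suffix is -i, giving *fopfedemi*.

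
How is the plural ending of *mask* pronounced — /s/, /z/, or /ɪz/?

/s/

The stem *mask* ends in a voiceless non-sibilant consonant.
The plural suffix surfaces as /ɪz/ after sibilants, /s/ after other voiceless consonants, and /z/ after other voiced sounds.
So the plural -s on *mask* is pronounced /s/.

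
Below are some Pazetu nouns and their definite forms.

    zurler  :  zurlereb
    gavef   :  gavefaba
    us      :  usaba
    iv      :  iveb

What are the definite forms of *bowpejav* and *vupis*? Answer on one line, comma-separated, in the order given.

Looking at the final consonant of each stem: -aba when the stem ends in a voiceless consonant (*gavef*, *us*); -eb when the stem ends in a voiced consonant (*zurler*, *iv*).
*bowpejav* — final consonant /v/ (voiced) → -eb → *bowpejaveb*.
*vupis* — final consonant /s/ (voiceless) → -aba → *vupisaba*.

bowpejaveb, vupisaba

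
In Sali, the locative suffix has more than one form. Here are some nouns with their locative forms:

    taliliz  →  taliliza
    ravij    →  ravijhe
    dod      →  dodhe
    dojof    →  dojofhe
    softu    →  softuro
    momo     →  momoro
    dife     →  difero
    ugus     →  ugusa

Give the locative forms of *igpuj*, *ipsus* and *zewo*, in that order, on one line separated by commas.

The alternation tracks the final sound of the stem — -a when the stem ends in a sibilant (*taliliz*, *ugus*); -he when the stem ends in a non-sibilant consonant (*ravij*, *dod*, *dojof*); -ro when the stem ends in a vowel (*softu*, *momo*, *dife*).
The final sound of *igpuj* is /j/, which is a non-sibilant consonant, so the suffix is -he, giving *igpujhe*.
Since the final sound of *ipsus* is /s/ (a sibilant), it takes -a, giving *ipsusa*.
*zewo* — final sound /o/ (a vowel) → -ro → *zeworo*.

igpujhe, ipsusa, zeworo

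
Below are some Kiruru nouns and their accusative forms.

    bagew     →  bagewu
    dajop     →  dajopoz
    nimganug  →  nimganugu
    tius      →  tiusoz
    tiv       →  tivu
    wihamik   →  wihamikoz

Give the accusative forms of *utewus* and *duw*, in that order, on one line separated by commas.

utewusoz, duwu

The pattern is voicing of the final consonant: -oz when the stem ends in a voiceless consonant (*dajop*, *tius*, *wihamik*); -u when the stem ends in a voiced consonant (*bagew*, *nimganug*, *tiv*).
Since the final consonant of *utewus* is /s/ (voiceless), it takes -oz, giving *utewusoz*.
*duw* — final consonant /w/ (voiced) → -u → *duwu*.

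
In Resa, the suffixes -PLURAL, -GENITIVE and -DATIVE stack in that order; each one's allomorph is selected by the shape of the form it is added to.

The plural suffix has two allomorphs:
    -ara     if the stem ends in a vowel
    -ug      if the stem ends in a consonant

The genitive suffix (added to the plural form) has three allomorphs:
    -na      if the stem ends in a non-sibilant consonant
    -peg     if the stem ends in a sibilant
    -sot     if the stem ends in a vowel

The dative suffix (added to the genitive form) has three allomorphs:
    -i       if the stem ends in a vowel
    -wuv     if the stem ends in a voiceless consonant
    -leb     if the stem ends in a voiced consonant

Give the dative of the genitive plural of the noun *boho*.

bohoarasotwuv

Since the final sound of *boho* is /o/ (a vowel), it takes -ara, giving *bohoara*.
Since the final sound of the plural form *bohoara* is /a/ (a vowel), it takes -sot, giving *bohoarasot*.
The final sound of the genitive form *bohoarasot* is /t/, which is a voiceless consonant, so the dative suffix is -wuv, giving *bohoarasotwuv*.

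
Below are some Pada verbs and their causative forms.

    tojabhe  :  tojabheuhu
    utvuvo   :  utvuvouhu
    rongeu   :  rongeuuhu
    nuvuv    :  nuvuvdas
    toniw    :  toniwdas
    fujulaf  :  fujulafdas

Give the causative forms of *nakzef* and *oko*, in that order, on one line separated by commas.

nakzefdas, okouhu

The pattern is consonant vs. vowel: -das when the stem ends in a consonant (*nuvuv*, *toniw*, *fujulaf*); -uhu when the stem ends in a vowel (*tojabhe*, *utvuvo*, *rongeu*).
*nakzef* — final sound /f/ (a consonant) → -das → *nakzefdas*.
*oko*: final sound = /o/, a vowel → -uhu → *okouhu*.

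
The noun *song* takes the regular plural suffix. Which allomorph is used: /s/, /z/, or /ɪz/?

The stem *song* ends in a voiced non-sibilant sound.
The plural suffix surfaces as /ɪz/ after sibilants, /s/ after other voiceless consonants, and /z/ after other voiced sounds.
So the plural -s on *song* is pronounced /z/.

/z/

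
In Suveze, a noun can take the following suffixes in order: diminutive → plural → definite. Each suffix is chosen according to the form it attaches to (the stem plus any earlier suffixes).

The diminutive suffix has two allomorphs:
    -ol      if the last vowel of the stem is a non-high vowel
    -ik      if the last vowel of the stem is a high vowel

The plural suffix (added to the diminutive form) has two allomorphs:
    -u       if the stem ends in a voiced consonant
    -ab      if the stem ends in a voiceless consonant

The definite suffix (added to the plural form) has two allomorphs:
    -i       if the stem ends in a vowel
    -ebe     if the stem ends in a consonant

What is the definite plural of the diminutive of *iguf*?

*iguf* — last vowel /u/ (a high vowel) → -ik → *igufik*.
Since the final consonant of the diminutive form *igufik* is /k/ (voiceless), it takes -ab, giving *igufikab*.
The plural form *igufikab* — final sound /b/ (a consonant) → -ebe → *igufikabebe*.

igufikabebe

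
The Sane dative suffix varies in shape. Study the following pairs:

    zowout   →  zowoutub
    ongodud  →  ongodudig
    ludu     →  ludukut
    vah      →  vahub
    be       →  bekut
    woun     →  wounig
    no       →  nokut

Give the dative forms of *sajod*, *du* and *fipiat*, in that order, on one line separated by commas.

The pattern is voicing of the final sound: -ub when the stem ends in a voiceless consonant (*zowout*, *vah*); -ig when the stem ends in a voiced consonant (*ongodud*, *woun*); -kut when the stem ends in a vowel (*ludu*, *be*, *no*).
*sajod* — final sound /d/ (a voiced consonant) → -ig → *sajodig*.
*du*: final sound = /u/, a vowel → -kut → *dukut*.
*fipiat* — final sound /t/ (a voiceless consonant) → -ub → *fipiatub*.

sajodig, dukut, fipiatub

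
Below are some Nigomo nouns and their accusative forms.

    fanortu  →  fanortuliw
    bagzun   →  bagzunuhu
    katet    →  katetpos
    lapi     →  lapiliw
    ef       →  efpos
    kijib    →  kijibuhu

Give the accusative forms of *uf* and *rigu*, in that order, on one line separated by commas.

The suffix is conditioned by the final sound: -pos when the stem ends in a voiceless consonant (*katet*, *ef*); -uhu when the stem ends in a voiced consonant (*bagzun*, *kijib*); -liw when the stem ends in a vowel (*fanortu*, *lapi*).
The final sound of *uf* is /f/, which is a voiceless consonant, so the suffix is -pos, giving *ufpos*.
The final sound of *rigu* is /u/, which is a vowel, so the suffix is -liw, giving *riguliw*.

ufpos, riguliw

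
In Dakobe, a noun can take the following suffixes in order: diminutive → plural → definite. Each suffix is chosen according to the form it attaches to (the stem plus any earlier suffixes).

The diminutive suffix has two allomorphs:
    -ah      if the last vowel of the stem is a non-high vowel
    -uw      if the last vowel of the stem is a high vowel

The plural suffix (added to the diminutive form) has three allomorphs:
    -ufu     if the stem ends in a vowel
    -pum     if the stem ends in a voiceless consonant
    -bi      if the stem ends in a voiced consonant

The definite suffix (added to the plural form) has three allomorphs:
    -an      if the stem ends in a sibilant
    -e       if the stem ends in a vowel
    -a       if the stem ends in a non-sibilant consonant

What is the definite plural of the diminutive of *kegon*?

kegonahpuma

*kegon* — last vowel /o/ (a non-high vowel) → -ah → *kegonah*.
The diminutive form *kegonah*: final sound = /h/, a voiceless consonant → -pum → *kegonahpum*.
The final sound of the plural form *kegonahpum* is /m/, which is a non-sibilant consonant, so the definite suffix is -a, giving *kegonahpuma*.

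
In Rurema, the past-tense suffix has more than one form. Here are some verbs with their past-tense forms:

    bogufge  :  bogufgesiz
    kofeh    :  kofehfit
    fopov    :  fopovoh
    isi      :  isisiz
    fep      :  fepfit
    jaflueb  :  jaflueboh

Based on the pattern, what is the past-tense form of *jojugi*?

Looking at the final sound of each stem: -fit when the stem ends in a voiceless consonant (*kofeh*, *fep*); -oh when the stem ends in a voiced consonant (*fopov*, *jaflueb*); -siz when the stem ends in a vowel (*bogufge*, *isi*).
The final sound of *jojugi* is /i/, which is a vowel, so the suffix is -siz, giving *jojugisiz*.

jojugisiz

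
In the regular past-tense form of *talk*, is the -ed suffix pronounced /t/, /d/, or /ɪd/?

The stem *talk* ends in a voiceless consonant other than /t/.
The -ed suffix is realized as /ɪd/ after /t, d/; as /t/ after other voiceless consonants; and as /d/ after other voiced sounds.
So -ed on *talk* is pronounced /t/.

/t/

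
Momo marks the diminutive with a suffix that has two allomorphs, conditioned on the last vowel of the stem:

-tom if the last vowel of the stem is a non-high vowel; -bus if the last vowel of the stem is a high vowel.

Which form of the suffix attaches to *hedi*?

-bus

Since the last vowel of *hedi* is /i/ (a high vowel), it takes -bus.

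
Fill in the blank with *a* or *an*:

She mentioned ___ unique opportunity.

a

The indefinite article is chosen by the initial *sound* of the following word, not its spelling.
*unique* begins with the sound /juː/ (u pronounced /juː/) — a consonant sound.
So the article is *a*: She mentioned a unique opportunity.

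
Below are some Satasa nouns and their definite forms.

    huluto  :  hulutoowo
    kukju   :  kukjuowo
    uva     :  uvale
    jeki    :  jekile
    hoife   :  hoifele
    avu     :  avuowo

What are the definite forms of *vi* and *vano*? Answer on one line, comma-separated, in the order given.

The alternation tracks the last vowel of the stem — -owo when the last vowel of the stem is a rounded vowel (*huluto*, *kukju*, *avu*); -le when the last vowel of the stem is an unrounded vowel (*uva*, *jeki*, *hoife*).
*vi* — last vowel /i/ (an unrounded vowel) → -le → *vile*.
The last vowel of *vano* is /o/, which is a rounded vowel, so the suffix is -owo, giving *vanoowo*.

vile, vanoowo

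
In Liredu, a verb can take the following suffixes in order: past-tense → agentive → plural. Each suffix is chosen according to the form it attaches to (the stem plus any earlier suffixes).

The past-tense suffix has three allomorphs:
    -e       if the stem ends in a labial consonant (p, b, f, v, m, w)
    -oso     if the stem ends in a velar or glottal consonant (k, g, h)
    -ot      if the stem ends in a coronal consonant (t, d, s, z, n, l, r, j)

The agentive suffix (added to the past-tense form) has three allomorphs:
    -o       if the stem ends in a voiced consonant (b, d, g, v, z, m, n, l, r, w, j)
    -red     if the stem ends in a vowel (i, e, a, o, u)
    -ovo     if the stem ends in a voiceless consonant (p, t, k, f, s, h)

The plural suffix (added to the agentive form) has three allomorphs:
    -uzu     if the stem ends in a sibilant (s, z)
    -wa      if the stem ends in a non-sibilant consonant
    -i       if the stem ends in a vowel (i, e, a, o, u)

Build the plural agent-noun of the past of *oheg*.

The final consonant of *oheg* is /g/, which is velar/glottal, so the past-tense suffix is -oso, giving *ohegoso*.
The final sound of the past-tense form *ohegoso* is /o/, which is a vowel, so the agentive suffix is -red, giving *ohegosored*.
The final sound of the agentive form *ohegosored* is /d/, which is a non-sibilant consonant, so the plural suffix is -wa, giving *ohegosoredwa*.

ohegosoredwa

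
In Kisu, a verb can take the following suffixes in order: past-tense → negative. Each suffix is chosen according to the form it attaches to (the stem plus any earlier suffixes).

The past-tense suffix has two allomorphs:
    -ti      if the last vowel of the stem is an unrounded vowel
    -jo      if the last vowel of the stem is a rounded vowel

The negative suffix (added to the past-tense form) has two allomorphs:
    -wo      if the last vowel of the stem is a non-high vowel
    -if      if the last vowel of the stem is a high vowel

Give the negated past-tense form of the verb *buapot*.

buapotjowo

*buapot* — last vowel /o/ (a rounded vowel) → -jo → *buapotjo*.
The past-tense form *buapotjo*: last vowel = /o/, a non-high vowel → -wo → *buapotjowo*.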